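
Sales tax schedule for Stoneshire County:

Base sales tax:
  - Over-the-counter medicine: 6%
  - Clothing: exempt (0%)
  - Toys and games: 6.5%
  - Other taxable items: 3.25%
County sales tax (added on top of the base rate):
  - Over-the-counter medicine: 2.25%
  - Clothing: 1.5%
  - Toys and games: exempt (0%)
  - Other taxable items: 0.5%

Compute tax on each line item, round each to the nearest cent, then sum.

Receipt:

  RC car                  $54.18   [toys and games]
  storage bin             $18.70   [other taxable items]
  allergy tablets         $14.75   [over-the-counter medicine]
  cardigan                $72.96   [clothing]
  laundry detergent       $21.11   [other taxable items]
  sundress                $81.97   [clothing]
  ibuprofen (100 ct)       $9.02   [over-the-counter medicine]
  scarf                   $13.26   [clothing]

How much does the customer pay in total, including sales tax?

RC car $54.18: toys and games → 6.5% + 0% county = 6.5% → $3.52
Storage bin $18.70: other taxable items → 3.25% + 0.5% county = 3.75% → $0.70
Allergy tablets $14.75: over-the-counter medicine → 6% + 2.25% county = 8.25% → $1.22
Cardigan $72.96: clothing → 0% + 1.5% county = 1.5% → $1.09
Laundry detergent $21.11: other taxable items → 3.25% + 0.5% county = 3.75% → $0.79
Sundress $81.97: clothing → 0% + 1.5% county = 1.5% → $1.23
Ibuprofen (100 ct) $9.02: over-the-counter medicine → 6% + 2.25% county = 8.25% → $0.74
Scarf $13.26: clothing → 0% + 1.5% county = 1.5% → $0.20
Subtotal = $285.95; tax = $9.49; total due = $295.44

$295.44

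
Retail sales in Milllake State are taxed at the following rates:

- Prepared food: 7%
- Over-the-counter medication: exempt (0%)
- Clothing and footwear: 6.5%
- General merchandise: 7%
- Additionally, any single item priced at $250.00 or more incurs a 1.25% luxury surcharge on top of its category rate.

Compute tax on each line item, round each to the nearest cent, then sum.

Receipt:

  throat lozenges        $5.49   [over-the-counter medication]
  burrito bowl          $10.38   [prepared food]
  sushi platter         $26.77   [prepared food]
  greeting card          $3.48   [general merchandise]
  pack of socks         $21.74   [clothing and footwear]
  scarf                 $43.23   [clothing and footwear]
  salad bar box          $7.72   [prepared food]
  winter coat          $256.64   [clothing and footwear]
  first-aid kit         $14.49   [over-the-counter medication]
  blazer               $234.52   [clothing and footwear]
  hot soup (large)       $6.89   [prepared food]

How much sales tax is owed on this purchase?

$43.21

Throat lozenges $5.49: over-the-counter medication → 0% → $0.00
Burrito bowl $10.38: prepared food → 7% → $0.73
Sushi platter $26.77: prepared food → 7% → $1.87
Greeting card $3.48: general merchandise → 7% → $0.24
Pack of socks $21.74: clothing and footwear → 6.5% → $1.41
Scarf $43.23: clothing and footwear → 6.5% → $2.81
Salad bar box $7.72: prepared food → 7% → $0.54
Winter coat $256.64: clothing and footwear → 6.5% + 1.25% surcharge = 7.75% → $19.89
First-aid kit $14.49: over-the-counter medication → 0% → $0.00
Blazer $234.52: clothing and footwear → 6.5% → $15.24
Hot soup (large) $6.89: prepared food → 7% → $0.48
Total tax = $0.73 + $1.87 + $0.24 + $1.41 + $2.81 + $0.54 + $19.89 + $15.24 + $0.48 = $43.21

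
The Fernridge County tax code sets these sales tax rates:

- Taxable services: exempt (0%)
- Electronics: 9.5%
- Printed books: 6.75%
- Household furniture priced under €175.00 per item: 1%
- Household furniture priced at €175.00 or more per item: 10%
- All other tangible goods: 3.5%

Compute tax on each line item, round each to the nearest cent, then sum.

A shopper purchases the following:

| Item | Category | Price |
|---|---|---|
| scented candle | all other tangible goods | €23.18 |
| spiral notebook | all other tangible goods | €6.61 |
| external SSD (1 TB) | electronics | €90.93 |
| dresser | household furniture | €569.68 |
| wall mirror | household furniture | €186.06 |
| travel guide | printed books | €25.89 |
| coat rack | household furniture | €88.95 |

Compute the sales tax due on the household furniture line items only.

Dresser €569.68: household furniture, €175.00 or more → 10% → €56.97
Wall mirror €186.06: household furniture, €175.00 or more → 10% → €18.61
Coat rack €88.95: household furniture, under €175.00 → 1% → €0.89
Tax on household furniture = €56.97 + €18.61 + €0.89 = €76.47

€76.47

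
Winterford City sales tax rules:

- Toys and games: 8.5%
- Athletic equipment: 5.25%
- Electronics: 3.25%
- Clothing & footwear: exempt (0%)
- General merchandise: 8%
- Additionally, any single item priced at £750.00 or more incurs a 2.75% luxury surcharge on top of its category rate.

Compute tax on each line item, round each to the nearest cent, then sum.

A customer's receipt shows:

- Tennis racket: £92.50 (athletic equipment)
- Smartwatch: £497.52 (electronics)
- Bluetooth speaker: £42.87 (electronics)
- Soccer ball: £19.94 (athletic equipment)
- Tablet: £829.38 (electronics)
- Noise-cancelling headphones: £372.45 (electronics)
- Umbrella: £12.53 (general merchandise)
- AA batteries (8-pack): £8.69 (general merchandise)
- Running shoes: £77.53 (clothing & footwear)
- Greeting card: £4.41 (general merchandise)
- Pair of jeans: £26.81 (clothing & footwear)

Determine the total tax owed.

Tennis racket £92.50: athletic equipment → 5.25% → £4.86
Smartwatch £497.52: electronics → 3.25% → £16.17
Bluetooth speaker £42.87: electronics → 3.25% → £1.39
Soccer ball £19.94: athletic equipment → 5.25% → £1.05
Tablet £829.38: electronics → 3.25% + 2.75% surcharge = 6% → £49.76
Noise-cancelling headphones £372.45: electronics → 3.25% → £12.10
Umbrella £12.53: general merchandise → 8% → £1.00
AA batteries (8-pack) £8.69: general merchandise → 8% → £0.70
Running shoes £77.53: clothing & footwear → 0% → £0.00
Greeting card £4.41: general merchandise → 8% → £0.35
Pair of jeans £26.81: clothing & footwear → 0% → £0.00
Total tax = £4.86 + £16.17 + £1.39 + £1.05 + £49.76 + £12.10 + £1.00 + £0.70 + £0.35 = £87.38

£87.38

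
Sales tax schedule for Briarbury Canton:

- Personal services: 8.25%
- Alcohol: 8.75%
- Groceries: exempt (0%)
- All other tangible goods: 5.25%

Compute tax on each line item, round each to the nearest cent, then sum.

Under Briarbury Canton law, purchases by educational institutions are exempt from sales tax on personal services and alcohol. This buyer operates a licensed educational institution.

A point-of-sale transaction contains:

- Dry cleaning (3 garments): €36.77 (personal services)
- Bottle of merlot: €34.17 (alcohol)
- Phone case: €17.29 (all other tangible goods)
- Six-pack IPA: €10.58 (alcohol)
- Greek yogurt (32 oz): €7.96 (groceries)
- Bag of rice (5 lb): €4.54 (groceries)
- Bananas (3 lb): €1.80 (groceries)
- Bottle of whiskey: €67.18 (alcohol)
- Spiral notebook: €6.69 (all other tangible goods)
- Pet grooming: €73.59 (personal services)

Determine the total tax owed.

€1.26

Dry cleaning (3 garments) €36.77: personal services, buyer-exempt → 0% → €0.00
Bottle of merlot €34.17: alcohol, buyer-exempt → 0% → €0.00
Phone case €17.29: all other tangible goods → 5.25% → €0.91
Six-pack IPA €10.58: alcohol, buyer-exempt → 0% → €0.00
Greek yogurt (32 oz) €7.96: groceries → 0% → €0.00
Bag of rice (5 lb) €4.54: groceries → 0% → €0.00
Bananas (3 lb) €1.80: groceries → 0% → €0.00
Bottle of whiskey €67.18: alcohol, buyer-exempt → 0% → €0.00
Spiral notebook €6.69: all other tangible goods → 5.25% → €0.35
Pet grooming €73.59: personal services, buyer-exempt → 0% → €0.00
Total tax = €0.91 + €0.35 = €1.26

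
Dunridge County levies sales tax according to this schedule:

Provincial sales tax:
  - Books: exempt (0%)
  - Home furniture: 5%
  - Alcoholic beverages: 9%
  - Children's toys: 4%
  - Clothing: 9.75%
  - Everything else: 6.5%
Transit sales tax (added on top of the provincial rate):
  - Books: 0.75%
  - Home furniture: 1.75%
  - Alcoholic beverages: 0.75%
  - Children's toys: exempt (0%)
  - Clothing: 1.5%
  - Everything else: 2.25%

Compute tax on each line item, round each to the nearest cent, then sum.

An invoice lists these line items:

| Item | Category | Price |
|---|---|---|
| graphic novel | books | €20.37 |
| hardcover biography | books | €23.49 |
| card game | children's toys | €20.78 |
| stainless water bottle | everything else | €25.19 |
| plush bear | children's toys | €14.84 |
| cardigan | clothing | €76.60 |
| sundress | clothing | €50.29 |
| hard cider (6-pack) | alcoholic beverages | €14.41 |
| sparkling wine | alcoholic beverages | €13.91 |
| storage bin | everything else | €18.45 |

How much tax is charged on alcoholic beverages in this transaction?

€2.76

Hard cider (6-pack) €14.41: alcoholic beverages → 9% + 0.75% transit = 9.75% → €1.40
Sparkling wine €13.91: alcoholic beverages → 9% + 0.75% transit = 9.75% → €1.36
Tax on alcoholic beverages = €1.40 + €1.36 = €2.76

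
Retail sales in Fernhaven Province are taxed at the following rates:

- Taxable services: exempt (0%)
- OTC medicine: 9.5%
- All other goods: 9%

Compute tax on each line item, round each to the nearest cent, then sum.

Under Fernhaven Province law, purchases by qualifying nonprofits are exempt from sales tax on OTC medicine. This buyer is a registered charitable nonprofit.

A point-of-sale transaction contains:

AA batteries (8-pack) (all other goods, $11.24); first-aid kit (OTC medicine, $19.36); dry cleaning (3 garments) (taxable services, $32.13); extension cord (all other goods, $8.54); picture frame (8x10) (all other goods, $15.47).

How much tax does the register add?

AA batteries (8-pack) $11.24: all other goods → 9% → $1.01
First-aid kit $19.36: OTC medicine, buyer-exempt → 0% → $0.00
Dry cleaning (3 garments) $32.13: taxable services → 0% → $0.00
Extension cord $8.54: all other goods → 9% → $0.77
Picture frame (8x10) $15.47: all other goods → 9% → $1.39
Total tax = $1.01 + $0.77 + $1.39 = $3.17

$3.17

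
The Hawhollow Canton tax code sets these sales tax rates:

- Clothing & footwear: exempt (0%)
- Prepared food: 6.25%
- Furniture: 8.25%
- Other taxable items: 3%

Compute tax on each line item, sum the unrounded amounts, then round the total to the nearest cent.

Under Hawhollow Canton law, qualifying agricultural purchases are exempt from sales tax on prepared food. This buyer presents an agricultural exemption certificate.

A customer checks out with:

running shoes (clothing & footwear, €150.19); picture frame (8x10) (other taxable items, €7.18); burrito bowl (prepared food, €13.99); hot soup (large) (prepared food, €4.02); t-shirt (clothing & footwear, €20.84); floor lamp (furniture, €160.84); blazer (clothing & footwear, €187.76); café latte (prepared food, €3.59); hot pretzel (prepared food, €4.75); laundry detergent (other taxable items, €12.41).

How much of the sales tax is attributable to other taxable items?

€0.59

Picture frame (8x10) €7.18: other taxable items → 3% → €0.2154
Laundry detergent €12.41: other taxable items → 3% → €0.3723
Tax on other taxable items: unrounded sum = €0.5877 → €0.59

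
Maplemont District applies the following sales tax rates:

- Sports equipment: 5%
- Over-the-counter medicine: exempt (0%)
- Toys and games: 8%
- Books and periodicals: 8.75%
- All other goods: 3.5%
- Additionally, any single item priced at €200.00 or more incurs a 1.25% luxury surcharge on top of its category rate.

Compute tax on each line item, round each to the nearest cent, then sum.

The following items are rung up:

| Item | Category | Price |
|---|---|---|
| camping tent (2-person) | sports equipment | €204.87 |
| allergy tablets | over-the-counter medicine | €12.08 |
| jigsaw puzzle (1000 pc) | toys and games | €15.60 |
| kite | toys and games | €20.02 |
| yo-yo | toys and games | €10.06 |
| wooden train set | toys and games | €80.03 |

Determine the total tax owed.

€22.85

Camping tent (2-person) €204.87: sports equipment → 5% + 1.25% surcharge = 6.25% → €12.80
Allergy tablets €12.08: over-the-counter medicine → 0% → €0.00
Jigsaw puzzle (1000 pc) €15.60: toys and games → 8% → €1.25
Kite €20.02: toys and games → 8% → €1.60
Yo-yo €10.06: toys and games → 8% → €0.80
Wooden train set €80.03: toys and games → 8% → €6.40
Total tax = €12.80 + €1.25 + €1.60 + €0.80 + €6.40 = €22.85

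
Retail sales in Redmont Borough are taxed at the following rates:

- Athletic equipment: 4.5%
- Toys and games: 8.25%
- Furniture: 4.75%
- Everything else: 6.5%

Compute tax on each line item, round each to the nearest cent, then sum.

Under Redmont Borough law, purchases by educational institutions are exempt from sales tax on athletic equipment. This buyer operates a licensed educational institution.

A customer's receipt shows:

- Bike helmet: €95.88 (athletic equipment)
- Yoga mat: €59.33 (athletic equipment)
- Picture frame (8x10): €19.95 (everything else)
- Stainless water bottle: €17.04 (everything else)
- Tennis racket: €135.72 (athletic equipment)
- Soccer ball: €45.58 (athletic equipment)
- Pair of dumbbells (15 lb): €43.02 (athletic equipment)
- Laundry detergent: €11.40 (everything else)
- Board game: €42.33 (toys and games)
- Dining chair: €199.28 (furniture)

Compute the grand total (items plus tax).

€685.64

Bike helmet €95.88: athletic equipment, buyer-exempt → 0% → €0.00
Yoga mat €59.33: athletic equipment, buyer-exempt → 0% → €0.00
Picture frame (8x10) €19.95: everything else → 6.5% → €1.30
Stainless water bottle €17.04: everything else → 6.5% → €1.11
Tennis racket €135.72: athletic equipment, buyer-exempt → 0% → €0.00
Soccer ball €45.58: athletic equipment, buyer-exempt → 0% → €0.00
Pair of dumbbells (15 lb) €43.02: athletic equipment, buyer-exempt → 0% → €0.00
Laundry detergent €11.40: everything else → 6.5% → €0.74
Board game €42.33: toys and games → 8.25% → €3.49
Dining chair €199.28: furniture → 4.75% → €9.47
Subtotal = €669.53; tax = €16.11; total due = €685.64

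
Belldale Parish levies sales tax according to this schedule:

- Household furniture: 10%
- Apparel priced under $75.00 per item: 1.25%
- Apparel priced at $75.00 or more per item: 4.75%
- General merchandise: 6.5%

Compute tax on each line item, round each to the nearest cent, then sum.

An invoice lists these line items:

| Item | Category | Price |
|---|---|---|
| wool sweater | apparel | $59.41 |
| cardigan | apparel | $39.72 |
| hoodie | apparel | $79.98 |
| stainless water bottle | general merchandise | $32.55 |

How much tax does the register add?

Wool sweater $59.41: apparel, under $75.00 → 1.25% → $0.74
Cardigan $39.72: apparel, under $75.00 → 1.25% → $0.50
Hoodie $79.98: apparel, $75.00 or more → 4.75% → $3.80
Stainless water bottle $32.55: general merchandise → 6.5% → $2.12
Total tax = $0.74 + $0.50 + $3.80 + $2.12 = $7.16

$7.16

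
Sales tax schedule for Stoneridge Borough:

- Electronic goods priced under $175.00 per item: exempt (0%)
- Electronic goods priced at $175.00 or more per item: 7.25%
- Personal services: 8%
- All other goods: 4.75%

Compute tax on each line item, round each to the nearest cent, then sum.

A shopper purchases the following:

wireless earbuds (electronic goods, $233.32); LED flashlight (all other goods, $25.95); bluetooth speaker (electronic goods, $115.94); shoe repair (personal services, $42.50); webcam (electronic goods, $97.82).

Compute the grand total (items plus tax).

Wireless earbuds $233.32: electronic goods, $175.00 or more → 7.25% → $16.92
LED flashlight $25.95: all other goods → 4.75% → $1.23
Bluetooth speaker $115.94: electronic goods, under $175.00 → 0% → $0.00
Shoe repair $42.50: personal services → 8% → $3.40
Webcam $97.82: electronic goods, under $175.00 → 0% → $0.00
Subtotal = $515.53; tax = $21.55; total due = $537.08

$537.08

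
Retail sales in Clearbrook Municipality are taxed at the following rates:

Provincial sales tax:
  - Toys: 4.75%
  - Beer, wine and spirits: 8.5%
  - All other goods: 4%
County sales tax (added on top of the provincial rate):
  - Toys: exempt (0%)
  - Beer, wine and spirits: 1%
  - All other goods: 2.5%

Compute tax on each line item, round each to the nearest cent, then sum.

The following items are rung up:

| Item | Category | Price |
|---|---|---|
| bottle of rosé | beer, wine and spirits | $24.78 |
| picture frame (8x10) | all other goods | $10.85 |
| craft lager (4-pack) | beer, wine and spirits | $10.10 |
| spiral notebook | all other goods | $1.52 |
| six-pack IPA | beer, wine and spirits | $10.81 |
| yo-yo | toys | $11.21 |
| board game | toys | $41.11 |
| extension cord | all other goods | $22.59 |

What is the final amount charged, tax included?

Bottle of rosé $24.78: beer, wine and spirits → 8.5% + 1% county = 9.5% → $2.35
Picture frame (8x10) $10.85: all other goods → 4% + 2.5% county = 6.5% → $0.71
Craft lager (4-pack) $10.10: beer, wine and spirits → 8.5% + 1% county = 9.5% → $0.96
Spiral notebook $1.52: all other goods → 4% + 2.5% county = 6.5% → $0.10
Six-pack IPA $10.81: beer, wine and spirits → 8.5% + 1% county = 9.5% → $1.03
Yo-yo $11.21: toys → 4.75% + 0% county = 4.75% → $0.53
Board game $41.11: toys → 4.75% + 0% county = 4.75% → $1.95
Extension cord $22.59: all other goods → 4% + 2.5% county = 6.5% → $1.47
Subtotal = $132.97; tax = $9.10; total due = $142.07

$142.07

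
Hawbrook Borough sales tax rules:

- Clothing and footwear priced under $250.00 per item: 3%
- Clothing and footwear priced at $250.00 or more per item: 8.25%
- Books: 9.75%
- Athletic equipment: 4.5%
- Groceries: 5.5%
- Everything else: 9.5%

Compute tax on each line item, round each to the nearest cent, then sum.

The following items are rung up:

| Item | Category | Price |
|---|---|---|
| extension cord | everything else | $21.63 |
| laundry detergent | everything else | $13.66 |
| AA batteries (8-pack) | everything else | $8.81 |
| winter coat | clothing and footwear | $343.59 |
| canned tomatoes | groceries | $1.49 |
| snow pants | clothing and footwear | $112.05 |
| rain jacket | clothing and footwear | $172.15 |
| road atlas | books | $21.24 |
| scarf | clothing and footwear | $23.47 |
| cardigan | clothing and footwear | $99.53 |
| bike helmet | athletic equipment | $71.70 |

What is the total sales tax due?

Extension cord $21.63: everything else → 9.5% → $2.05
Laundry detergent $13.66: everything else → 9.5% → $1.30
AA batteries (8-pack) $8.81: everything else → 9.5% → $0.84
Winter coat $343.59: clothing and footwear, $250.00 or more → 8.25% → $28.35
Canned tomatoes $1.49: groceries → 5.5% → $0.08
Snow pants $112.05: clothing and footwear, under $250.00 → 3% → $3.36
Rain jacket $172.15: clothing and footwear, under $250.00 → 3% → $5.16
Road atlas $21.24: books → 9.75% → $2.07
Scarf $23.47: clothing and footwear, under $250.00 → 3% → $0.70
Cardigan $99.53: clothing and footwear, under $250.00 → 3% → $2.99
Bike helmet $71.70: athletic equipment → 4.5% → $3.23
Total tax = $2.05 + $1.30 + $0.84 + $28.35 + $0.08 + $3.36 + $5.16 + $2.07 + $0.70 + $2.99 + $3.23 = $50.13

$50.13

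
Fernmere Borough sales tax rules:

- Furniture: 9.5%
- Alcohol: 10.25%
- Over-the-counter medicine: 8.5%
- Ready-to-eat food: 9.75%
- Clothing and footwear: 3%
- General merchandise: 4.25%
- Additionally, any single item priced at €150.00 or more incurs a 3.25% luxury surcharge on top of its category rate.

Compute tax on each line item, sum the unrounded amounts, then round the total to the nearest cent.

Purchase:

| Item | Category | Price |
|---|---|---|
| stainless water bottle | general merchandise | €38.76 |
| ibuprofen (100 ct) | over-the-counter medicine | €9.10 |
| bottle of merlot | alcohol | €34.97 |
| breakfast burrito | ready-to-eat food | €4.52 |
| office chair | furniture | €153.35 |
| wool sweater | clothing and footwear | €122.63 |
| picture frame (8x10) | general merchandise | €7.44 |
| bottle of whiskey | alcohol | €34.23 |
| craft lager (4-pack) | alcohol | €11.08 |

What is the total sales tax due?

Stainless water bottle €38.76: general merchandise → 4.25% → €1.6473
Ibuprofen (100 ct) €9.10: over-the-counter medicine → 8.5% → €0.7735
Bottle of merlot €34.97: alcohol → 10.25% → €3.584425
Breakfast burrito €4.52: ready-to-eat food → 9.75% → €0.4407
Office chair €153.35: furniture → 9.5% + 3.25% surcharge = 12.75% → €19.552125
Wool sweater €122.63: clothing and footwear → 3% → €3.6789
Picture frame (8x10) €7.44: general merchandise → 4.25% → €0.3162
Bottle of whiskey €34.23: alcohol → 10.25% → €3.508575
Craft lager (4-pack) €11.08: alcohol → 10.25% → €1.1357
Unrounded tax sum = €34.637425 → €34.64

€34.64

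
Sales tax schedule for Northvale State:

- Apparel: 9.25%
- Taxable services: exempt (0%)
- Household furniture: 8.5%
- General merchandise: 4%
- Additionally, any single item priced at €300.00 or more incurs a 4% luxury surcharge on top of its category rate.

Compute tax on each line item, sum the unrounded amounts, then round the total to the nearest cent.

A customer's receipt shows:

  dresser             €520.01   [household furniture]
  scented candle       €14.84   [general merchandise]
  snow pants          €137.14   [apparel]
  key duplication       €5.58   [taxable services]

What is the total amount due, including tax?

Dresser €520.01: household furniture → 8.5% + 4% surcharge = 12.5% → €65.00125
Scented candle €14.84: general merchandise → 4% → €0.5936
Snow pants €137.14: apparel → 9.25% → €12.68545
Key duplication €5.58: taxable services → 0% → €0.00
Subtotal = €677.57; unrounded tax = €78.2803 → €78.28; total due = €755.85

€755.85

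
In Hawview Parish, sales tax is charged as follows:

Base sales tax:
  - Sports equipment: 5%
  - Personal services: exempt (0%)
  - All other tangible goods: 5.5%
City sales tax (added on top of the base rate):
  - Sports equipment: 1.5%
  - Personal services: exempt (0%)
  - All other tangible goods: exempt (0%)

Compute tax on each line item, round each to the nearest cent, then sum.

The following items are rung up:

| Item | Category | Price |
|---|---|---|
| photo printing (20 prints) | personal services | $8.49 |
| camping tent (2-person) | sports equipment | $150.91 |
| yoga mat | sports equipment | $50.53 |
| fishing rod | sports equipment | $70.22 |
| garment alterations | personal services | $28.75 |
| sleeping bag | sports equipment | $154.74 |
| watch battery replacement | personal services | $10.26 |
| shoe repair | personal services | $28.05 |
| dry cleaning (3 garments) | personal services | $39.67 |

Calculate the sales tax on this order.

Photo printing (20 prints) $8.49: personal services → 0% + 0% city = 0% → $0.00
Camping tent (2-person) $150.91: sports equipment → 5% + 1.5% city = 6.5% → $9.81
Yoga mat $50.53: sports equipment → 5% + 1.5% city = 6.5% → $3.28
Fishing rod $70.22: sports equipment → 5% + 1.5% city = 6.5% → $4.56
Garment alterations $28.75: personal services → 0% + 0% city = 0% → $0.00
Sleeping bag $154.74: sports equipment → 5% + 1.5% city = 6.5% → $10.06
Watch battery replacement $10.26: personal services → 0% + 0% city = 0% → $0.00
Shoe repair $28.05: personal services → 0% + 0% city = 0% → $0.00
Dry cleaning (3 garments) $39.67: personal services → 0% + 0% city = 0% → $0.00
Total tax = $9.81 + $3.28 + $4.56 + $10.06 = $27.71

$27.71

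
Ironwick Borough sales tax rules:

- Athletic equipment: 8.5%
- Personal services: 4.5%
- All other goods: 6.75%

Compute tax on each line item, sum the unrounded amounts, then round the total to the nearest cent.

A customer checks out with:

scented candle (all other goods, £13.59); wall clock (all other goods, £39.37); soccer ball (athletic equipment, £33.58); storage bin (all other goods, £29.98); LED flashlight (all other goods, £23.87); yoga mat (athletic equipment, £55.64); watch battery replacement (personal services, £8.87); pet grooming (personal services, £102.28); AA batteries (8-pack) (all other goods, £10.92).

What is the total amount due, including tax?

Scented candle £13.59: all other goods → 6.75% → £0.917325
Wall clock £39.37: all other goods → 6.75% → £2.657475
Soccer ball £33.58: athletic equipment → 8.5% → £2.8543
Storage bin £29.98: all other goods → 6.75% → £2.02365
LED flashlight £23.87: all other goods → 6.75% → £1.611225
Yoga mat £55.64: athletic equipment → 8.5% → £4.7294
Watch battery replacement £8.87: personal services → 4.5% → £0.39915
Pet grooming £102.28: personal services → 4.5% → £4.6026
AA batteries (8-pack) £10.92: all other goods → 6.75% → £0.7371
Subtotal = £318.10; unrounded tax = £20.532225 → £20.53; total due = £338.63

£338.63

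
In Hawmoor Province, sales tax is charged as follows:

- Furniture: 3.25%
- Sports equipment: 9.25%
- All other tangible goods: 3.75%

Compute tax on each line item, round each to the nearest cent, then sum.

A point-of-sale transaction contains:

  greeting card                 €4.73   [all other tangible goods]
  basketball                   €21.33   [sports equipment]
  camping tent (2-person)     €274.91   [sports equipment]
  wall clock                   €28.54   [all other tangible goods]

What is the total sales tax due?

€28.65

Greeting card €4.73: all other tangible goods → 3.75% → €0.18
Basketball €21.33: sports equipment → 9.25% → €1.97
Camping tent (2-person) €274.91: sports equipment → 9.25% → €25.43
Wall clock €28.54: all other tangible goods → 3.75% → €1.07
Total tax = €0.18 + €1.97 + €25.43 + €1.07 = €28.65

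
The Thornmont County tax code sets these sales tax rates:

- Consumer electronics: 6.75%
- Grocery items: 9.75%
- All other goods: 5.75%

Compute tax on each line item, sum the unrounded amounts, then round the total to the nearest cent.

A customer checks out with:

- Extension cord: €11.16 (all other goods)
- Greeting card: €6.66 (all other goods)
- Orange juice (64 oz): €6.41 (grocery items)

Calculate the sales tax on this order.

Extension cord €11.16: all other goods → 5.75% → €0.6417
Greeting card €6.66: all other goods → 5.75% → €0.38295
Orange juice (64 oz) €6.41: grocery items → 9.75% → €0.624975
Unrounded tax sum = €1.649625 → €1.65

€1.65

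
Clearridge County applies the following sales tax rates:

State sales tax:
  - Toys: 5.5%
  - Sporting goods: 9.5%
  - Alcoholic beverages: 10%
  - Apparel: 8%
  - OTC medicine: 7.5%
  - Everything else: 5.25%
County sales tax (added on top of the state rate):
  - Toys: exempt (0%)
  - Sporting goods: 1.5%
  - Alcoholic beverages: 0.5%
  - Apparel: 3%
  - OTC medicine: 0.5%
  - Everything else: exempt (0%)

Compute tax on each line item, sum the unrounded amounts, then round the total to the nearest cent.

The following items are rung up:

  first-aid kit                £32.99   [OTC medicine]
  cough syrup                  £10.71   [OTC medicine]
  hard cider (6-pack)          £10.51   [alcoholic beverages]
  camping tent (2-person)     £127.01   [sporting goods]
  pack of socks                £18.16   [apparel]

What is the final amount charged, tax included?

First-aid kit £32.99: OTC medicine → 7.5% + 0.5% county = 8% → £2.6392
Cough syrup £10.71: OTC medicine → 7.5% + 0.5% county = 8% → £0.8568
Hard cider (6-pack) £10.51: alcoholic beverages → 10% + 0.5% county = 10.5% → £1.10355
Camping tent (2-person) £127.01: sporting goods → 9.5% + 1.5% county = 11% → £13.9711
Pack of socks £18.16: apparel → 8% + 3% county = 11% → £1.9976
Subtotal = £199.38; unrounded tax = £20.56825 → £20.57; total due = £219.95

£219.95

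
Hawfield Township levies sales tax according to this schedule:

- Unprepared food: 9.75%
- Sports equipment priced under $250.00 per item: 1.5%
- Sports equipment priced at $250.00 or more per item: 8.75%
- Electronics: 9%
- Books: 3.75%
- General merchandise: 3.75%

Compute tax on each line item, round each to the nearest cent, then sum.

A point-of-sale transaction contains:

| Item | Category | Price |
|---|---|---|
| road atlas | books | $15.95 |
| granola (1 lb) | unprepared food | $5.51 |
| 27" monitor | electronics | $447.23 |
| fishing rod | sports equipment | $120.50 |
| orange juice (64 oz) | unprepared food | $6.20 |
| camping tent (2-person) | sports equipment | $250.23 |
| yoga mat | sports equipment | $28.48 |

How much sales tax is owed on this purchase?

Road atlas $15.95: books → 3.75% → $0.60
Granola (1 lb) $5.51: unprepared food → 9.75% → $0.54
27" monitor $447.23: electronics → 9% → $40.25
Fishing rod $120.50: sports equipment, under $250.00 → 1.5% → $1.81
Orange juice (64 oz) $6.20: unprepared food → 9.75% → $0.60
Camping tent (2-person) $250.23: sports equipment, $250.00 or more → 8.75% → $21.90
Yoga mat $28.48: sports equipment, under $250.00 → 1.5% → $0.43
Total tax = $0.60 + $0.54 + $40.25 + $1.81 + $0.60 + $21.90 + $0.43 = $66.13

$66.13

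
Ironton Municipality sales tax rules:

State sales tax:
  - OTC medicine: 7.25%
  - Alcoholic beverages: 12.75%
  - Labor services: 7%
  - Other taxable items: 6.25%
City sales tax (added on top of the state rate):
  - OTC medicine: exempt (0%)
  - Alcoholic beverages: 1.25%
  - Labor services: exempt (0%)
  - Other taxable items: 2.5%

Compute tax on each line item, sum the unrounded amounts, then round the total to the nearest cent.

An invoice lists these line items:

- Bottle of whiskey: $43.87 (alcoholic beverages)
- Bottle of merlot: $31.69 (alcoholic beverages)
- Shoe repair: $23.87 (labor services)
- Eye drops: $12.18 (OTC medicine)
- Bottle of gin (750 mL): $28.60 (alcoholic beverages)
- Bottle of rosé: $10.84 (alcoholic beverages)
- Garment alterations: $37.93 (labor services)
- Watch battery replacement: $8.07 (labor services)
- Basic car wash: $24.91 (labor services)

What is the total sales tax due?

$23.62

Bottle of whiskey $43.87: alcoholic beverages → 12.75% + 1.25% city = 14% → $6.1418
Bottle of merlot $31.69: alcoholic beverages → 12.75% + 1.25% city = 14% → $4.4366
Shoe repair $23.87: labor services → 7% + 0% city = 7% → $1.6709
Eye drops $12.18: OTC medicine → 7.25% + 0% city = 7.25% → $0.88305
Bottle of gin (750 mL) $28.60: alcoholic beverages → 12.75% + 1.25% city = 14% → $4.004
Bottle of rosé $10.84: alcoholic beverages → 12.75% + 1.25% city = 14% → $1.5176
Garment alterations $37.93: labor services → 7% + 0% city = 7% → $2.6551
Watch battery replacement $8.07: labor services → 7% + 0% city = 7% → $0.5649
Basic car wash $24.91: labor services → 7% + 0% city = 7% → $1.7437
Unrounded tax sum = $23.61765 → $23.62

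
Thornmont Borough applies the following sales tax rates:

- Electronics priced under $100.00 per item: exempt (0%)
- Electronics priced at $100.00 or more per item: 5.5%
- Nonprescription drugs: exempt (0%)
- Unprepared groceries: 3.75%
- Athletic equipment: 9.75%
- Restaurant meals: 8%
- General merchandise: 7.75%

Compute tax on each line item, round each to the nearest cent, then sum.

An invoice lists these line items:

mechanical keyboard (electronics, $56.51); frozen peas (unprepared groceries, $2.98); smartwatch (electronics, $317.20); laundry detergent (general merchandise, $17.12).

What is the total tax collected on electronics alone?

Mechanical keyboard $56.51: electronics, under $100.00 → 0% → $0.00
Smartwatch $317.20: electronics, $100.00 or more → 5.5% → $17.45
Tax on electronics = $0.00 + $17.45 = $17.45

$17.45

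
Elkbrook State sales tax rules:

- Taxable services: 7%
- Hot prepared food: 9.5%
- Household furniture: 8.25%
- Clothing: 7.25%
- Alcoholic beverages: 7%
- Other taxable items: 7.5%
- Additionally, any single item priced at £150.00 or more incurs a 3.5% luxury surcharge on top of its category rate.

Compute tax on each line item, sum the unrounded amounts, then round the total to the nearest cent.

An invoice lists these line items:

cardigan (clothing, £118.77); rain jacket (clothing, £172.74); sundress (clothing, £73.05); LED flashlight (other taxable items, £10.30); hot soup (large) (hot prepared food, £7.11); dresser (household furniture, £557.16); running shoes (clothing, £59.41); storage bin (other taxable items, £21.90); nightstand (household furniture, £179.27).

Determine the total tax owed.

£126.40

Cardigan £118.77: clothing → 7.25% → £8.610825
Rain jacket £172.74: clothing → 7.25% + 3.5% surcharge = 10.75% → £18.56955
Sundress £73.05: clothing → 7.25% → £5.296125
LED flashlight £10.30: other taxable items → 7.5% → £0.7725
Hot soup (large) £7.11: hot prepared food → 9.5% → £0.67545
Dresser £557.16: household furniture → 8.25% + 3.5% surcharge = 11.75% → £65.4663
Running shoes £59.41: clothing → 7.25% → £4.307225
Storage bin £21.90: other taxable items → 7.5% → £1.6425
Nightstand £179.27: household furniture → 8.25% + 3.5% surcharge = 11.75% → £21.064225
Unrounded tax sum = £126.4047 → £126.40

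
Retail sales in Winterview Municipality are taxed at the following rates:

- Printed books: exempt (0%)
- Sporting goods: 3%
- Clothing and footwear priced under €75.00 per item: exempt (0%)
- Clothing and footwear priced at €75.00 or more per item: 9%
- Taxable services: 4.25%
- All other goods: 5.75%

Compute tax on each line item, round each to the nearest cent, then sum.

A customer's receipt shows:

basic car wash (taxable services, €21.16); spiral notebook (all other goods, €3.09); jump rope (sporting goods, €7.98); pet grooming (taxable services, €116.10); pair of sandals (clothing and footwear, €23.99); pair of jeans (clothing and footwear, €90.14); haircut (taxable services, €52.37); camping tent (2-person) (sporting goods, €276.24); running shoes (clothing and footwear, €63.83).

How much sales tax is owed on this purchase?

€24.88

Basic car wash €21.16: taxable services → 4.25% → €0.90
Spiral notebook €3.09: all other goods → 5.75% → €0.18
Jump rope €7.98: sporting goods → 3% → €0.24
Pet grooming €116.10: taxable services → 4.25% → €4.93
Pair of sandals €23.99: clothing and footwear, under €75.00 → 0% → €0.00
Pair of jeans €90.14: clothing and footwear, €75.00 or more → 9% → €8.11
Haircut €52.37: taxable services → 4.25% → €2.23
Camping tent (2-person) €276.24: sporting goods → 3% → €8.29
Running shoes €63.83: clothing and footwear, under €75.00 → 0% → €0.00
Total tax = €0.90 + €0.18 + €0.24 + €4.93 + €8.11 + €2.23 + €8.29 = €24.88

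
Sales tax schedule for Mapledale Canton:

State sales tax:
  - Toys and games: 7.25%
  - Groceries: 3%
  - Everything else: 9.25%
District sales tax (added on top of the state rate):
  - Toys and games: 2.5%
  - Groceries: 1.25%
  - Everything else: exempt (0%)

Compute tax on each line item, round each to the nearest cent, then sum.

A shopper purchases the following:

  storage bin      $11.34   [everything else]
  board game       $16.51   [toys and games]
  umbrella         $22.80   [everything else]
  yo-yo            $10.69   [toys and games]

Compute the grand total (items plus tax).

$67.15

Storage bin $11.34: everything else → 9.25% + 0% district = 9.25% → $1.05
Board game $16.51: toys and games → 7.25% + 2.5% district = 9.75% → $1.61
Umbrella $22.80: everything else → 9.25% + 0% district = 9.25% → $2.11
Yo-yo $10.69: toys and games → 7.25% + 2.5% district = 9.75% → $1.04
Subtotal = $61.34; tax = $5.81; total due = $67.15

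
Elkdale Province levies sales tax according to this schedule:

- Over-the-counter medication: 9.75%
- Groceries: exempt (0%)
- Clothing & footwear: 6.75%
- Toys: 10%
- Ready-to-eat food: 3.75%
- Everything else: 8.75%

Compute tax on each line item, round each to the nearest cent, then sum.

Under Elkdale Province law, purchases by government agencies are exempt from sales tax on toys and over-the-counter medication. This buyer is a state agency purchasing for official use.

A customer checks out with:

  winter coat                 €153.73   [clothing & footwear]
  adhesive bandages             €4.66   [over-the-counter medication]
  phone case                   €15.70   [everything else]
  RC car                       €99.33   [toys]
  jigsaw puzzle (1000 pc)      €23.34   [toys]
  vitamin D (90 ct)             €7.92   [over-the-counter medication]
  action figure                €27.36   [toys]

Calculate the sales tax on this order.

Winter coat €153.73: clothing & footwear → 6.75% → €10.38
Adhesive bandages €4.66: over-the-counter medication, buyer-exempt → 0% → €0.00
Phone case €15.70: everything else → 8.75% → €1.37
RC car €99.33: toys, buyer-exempt → 0% → €0.00
Jigsaw puzzle (1000 pc) €23.34: toys, buyer-exempt → 0% → €0.00
Vitamin D (90 ct) €7.92: over-the-counter medication, buyer-exempt → 0% → €0.00
Action figure €27.36: toys, buyer-exempt → 0% → €0.00
Total tax = €10.38 + €1.37 = €11.75

€11.75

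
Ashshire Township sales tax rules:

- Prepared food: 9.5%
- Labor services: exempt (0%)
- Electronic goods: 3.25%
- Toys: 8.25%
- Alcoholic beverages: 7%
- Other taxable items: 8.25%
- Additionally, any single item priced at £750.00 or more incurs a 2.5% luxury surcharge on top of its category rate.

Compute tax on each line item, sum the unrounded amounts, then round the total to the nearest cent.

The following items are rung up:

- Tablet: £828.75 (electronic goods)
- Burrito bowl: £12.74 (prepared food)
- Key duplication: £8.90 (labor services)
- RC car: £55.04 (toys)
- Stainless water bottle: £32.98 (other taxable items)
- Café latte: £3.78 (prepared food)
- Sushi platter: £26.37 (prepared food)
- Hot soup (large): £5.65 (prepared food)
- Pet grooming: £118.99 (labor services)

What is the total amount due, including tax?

Tablet £828.75: electronic goods → 3.25% + 2.5% surcharge = 5.75% → £47.653125
Burrito bowl £12.74: prepared food → 9.5% → £1.2103
Key duplication £8.90: labor services → 0% → £0.00
RC car £55.04: toys → 8.25% → £4.5408
Stainless water bottle £32.98: other taxable items → 8.25% → £2.72085
Café latte £3.78: prepared food → 9.5% → £0.3591
Sushi platter £26.37: prepared food → 9.5% → £2.50515
Hot soup (large) £5.65: prepared food → 9.5% → £0.53675
Pet grooming £118.99: labor services → 0% → £0.00
Subtotal = £1093.20; unrounded tax = £59.526075 → £59.53; total due = £1152.73

£1152.73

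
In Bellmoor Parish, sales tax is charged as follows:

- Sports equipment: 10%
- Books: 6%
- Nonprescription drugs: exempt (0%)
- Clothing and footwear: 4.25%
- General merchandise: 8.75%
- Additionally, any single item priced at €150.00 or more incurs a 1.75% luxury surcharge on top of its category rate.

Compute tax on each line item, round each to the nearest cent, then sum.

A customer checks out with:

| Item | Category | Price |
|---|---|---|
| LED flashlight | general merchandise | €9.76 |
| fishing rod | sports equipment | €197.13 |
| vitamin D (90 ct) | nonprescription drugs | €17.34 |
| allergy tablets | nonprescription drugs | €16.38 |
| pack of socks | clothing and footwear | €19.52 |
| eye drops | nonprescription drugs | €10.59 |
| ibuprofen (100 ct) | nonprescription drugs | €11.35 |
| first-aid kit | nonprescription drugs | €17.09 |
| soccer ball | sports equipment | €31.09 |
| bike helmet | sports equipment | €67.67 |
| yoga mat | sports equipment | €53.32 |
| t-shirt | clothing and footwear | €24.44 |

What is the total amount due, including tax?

€516.77

LED flashlight €9.76: general merchandise → 8.75% → €0.85
Fishing rod €197.13: sports equipment → 10% + 1.75% surcharge = 11.75% → €23.16
Vitamin D (90 ct) €17.34: nonprescription drugs → 0% → €0.00
Allergy tablets €16.38: nonprescription drugs → 0% → €0.00
Pack of socks €19.52: clothing and footwear → 4.25% → €0.83
Eye drops €10.59: nonprescription drugs → 0% → €0.00
Ibuprofen (100 ct) €11.35: nonprescription drugs → 0% → €0.00
First-aid kit €17.09: nonprescription drugs → 0% → €0.00
Soccer ball €31.09: sports equipment → 10% → €3.11
Bike helmet €67.67: sports equipment → 10% → €6.77
Yoga mat €53.32: sports equipment → 10% → €5.33
T-shirt €24.44: clothing and footwear → 4.25% → €1.04
Subtotal = €475.68; tax = €41.09; total due = €516.77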